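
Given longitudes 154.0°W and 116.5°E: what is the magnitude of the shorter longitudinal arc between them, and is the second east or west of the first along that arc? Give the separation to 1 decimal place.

Raw difference: 116.5 − -154.0 = 270.5°.
Normalise into (−180°, 180°]: 270.5° − 360° = -89.5°.
Negative ⇒ the second point lies to the west; separation 89.5°.

89.5° west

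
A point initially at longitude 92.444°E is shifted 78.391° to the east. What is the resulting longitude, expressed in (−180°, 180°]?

170.835°E

Start at +92.444°; shift +78.391° → +170.835°.
+170.835° already lies in (−180°, 180°].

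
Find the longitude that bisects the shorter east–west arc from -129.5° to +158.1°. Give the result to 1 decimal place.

-165.7°

Signed shortest Δλ from -129.5° to +158.1° is -72.4°.
Midpoint longitude = -129.5° + (-72.4°)/2 = -129.5° − 36.2° = -165.7°.
(The naïve average (-129.5 + +158.1)/2 = 14.3° is on the wrong side of the globe.)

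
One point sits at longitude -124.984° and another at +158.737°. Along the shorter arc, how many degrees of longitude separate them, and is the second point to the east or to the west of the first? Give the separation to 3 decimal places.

Raw difference: 158.737 − -124.984 = 283.721°.
Normalise into (−180°, 180°]: 283.721° − 360° = -76.279°.
Negative ⇒ the second point lies to the west; separation 76.279°.

76.279° west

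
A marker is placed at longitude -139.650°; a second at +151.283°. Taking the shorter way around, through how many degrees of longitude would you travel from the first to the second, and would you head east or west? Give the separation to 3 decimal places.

69.067° west

Raw difference: 151.283 − -139.650 = 290.933°.
Normalise into (−180°, 180°]: 290.933° − 360° = -69.067°.
Negative ⇒ the second point lies to the west; separation 69.067°.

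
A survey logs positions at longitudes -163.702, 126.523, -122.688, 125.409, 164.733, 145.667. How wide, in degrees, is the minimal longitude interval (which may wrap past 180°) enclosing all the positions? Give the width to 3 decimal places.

111.903°

Sort the longitudes: -163.702°, -122.688°, +125.409°, +126.523°, +145.667°, +164.733°.
Eastward gaps between consecutive values (wrapping around): 41.014°, 248.097°, 1.114°, 19.144°, 19.066°, 31.565°.
Largest gap = 248.097° ⇒ minimal covering band is its complement: 360° − 248.097° = 111.903°.
Band runs from +125.409° eastward to -122.688°, crossing the antimeridian.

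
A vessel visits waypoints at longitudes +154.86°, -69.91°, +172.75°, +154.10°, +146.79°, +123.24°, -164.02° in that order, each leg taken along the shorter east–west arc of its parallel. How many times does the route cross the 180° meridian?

Leg 1: +154.86° → -69.91°, shortest Δλ = 135.23° (east) — crosses 180°.
Leg 2: -69.91° → +172.75°, shortest Δλ = -117.34° (west) — crosses 180°.
Leg 3: +172.75° → +154.10°, shortest Δλ = -18.65° (west) — does not cross 180°.
Leg 4: +154.10° → +146.79°, shortest Δλ = -7.31° (west) — does not cross 180°.
Leg 5: +146.79° → +123.24°, shortest Δλ = -23.55° (west) — does not cross 180°.
Leg 6: +123.24° → -164.02°, shortest Δλ = 72.74° (east) — crosses 180°.
Total crossings: 3.

3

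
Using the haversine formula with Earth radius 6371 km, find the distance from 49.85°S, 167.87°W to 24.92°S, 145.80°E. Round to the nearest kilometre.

4833 km

Δλ = 145.80 − -167.87 = 313.67°; wrapped into (−180°, 180°]: -46.33°.
Δφ = -24.92 − -49.85 = 24.93°.
a = sin²(Δφ/2) + cos φ₁ · cos φ₂ · sin²(Δλ/2) = 0.137079.
c = 2·atan2(√a, √(1−a)) = 0.75854 rad → d = 6371·c ≈ 4832.64 km.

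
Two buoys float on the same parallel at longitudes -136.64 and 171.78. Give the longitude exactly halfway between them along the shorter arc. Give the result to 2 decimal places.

Signed shortest Δλ from -136.64° to +171.78° is -51.58°.
Midpoint longitude = -136.64° + (-51.58°)/2 = -136.64° − 25.79° = -162.43°.
(The naïve average (-136.64 + +171.78)/2 = 17.57° is on the wrong side of the globe.)

-162.43°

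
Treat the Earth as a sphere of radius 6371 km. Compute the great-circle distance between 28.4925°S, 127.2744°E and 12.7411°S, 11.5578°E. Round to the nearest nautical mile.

Δλ = 11.5578 − 127.2744 = -115.7166°.
Δφ = -12.7411 − -28.4925 = 15.7514°.
a = sin²(Δφ/2) + cos φ₁ · cos φ₂ · sin²(Δλ/2) = 0.633382.
c = 2·atan2(√a, √(1−a)) = 1.84083 rad → d = 6371·c ≈ 11727.92 km ≈ 6332.57 nmi.

6333 nmi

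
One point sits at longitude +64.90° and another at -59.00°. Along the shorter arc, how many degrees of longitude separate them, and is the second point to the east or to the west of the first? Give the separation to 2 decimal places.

123.90° west

Raw difference: -59.00 − 64.90 = -123.9°.
Normalise into (−180°, 180°]: -123.9° stays -123.9°.
Negative ⇒ the second point lies to the west; separation 123.90°.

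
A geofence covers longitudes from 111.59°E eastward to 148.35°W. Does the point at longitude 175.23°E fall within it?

Band width going east from +111.59° to -148.35°: ((-148.35 − 111.59) mod 360) = 100.06°.
Offset of +175.23° east of the west edge: ((175.23 − 111.59) mod 360) = 63.64°.
63.64° ≤ 100.06° ⇒ inside.

Yes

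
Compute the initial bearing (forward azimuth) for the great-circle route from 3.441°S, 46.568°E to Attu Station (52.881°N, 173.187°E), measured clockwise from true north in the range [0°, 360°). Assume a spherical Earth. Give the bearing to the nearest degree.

Δλ = 173.187 − 46.568 = 126.619°.
θ = atan2( sin Δλ · cos φ₂ , cos φ₁ · sin φ₂ − sin φ₁ · cos φ₂ · cos Δλ )
  = atan2(0.48436, 0.77434) = 32.026° → normalised to [0°, 360°): 32.026°.

32°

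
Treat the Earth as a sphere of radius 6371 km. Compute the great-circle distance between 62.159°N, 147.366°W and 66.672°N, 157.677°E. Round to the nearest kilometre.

2596 km

Δλ = 157.677 − -147.366 = 305.043°; wrapped into (−180°, 180°]: -54.957°.
Δφ = 66.672 − 62.159 = 4.513°.
a = sin²(Δφ/2) + cos φ₁ · cos φ₂ · sin²(Δλ/2) = 0.040924.
c = 2·atan2(√a, √(1−a)) = 0.40741 rad → d = 6371·c ≈ 2595.58 km.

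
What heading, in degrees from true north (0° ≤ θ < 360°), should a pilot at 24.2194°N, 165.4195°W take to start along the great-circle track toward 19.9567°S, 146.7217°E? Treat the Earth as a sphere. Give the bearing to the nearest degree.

Δλ = 146.7217 − -165.4195 = 312.1412°; wrapped into (−180°, 180°]: -47.8588°.
θ = atan2( sin Δλ · cos φ₂ , cos φ₁ · sin φ₂ − sin φ₁ · cos φ₂ · cos Δλ )
  = atan2(-0.69697, -0.56999) = -129.277° → normalised to [0°, 360°): 230.723°.

231°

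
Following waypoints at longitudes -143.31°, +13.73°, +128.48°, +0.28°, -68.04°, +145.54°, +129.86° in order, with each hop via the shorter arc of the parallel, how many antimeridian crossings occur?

Leg 1: -143.31° → +13.73°, shortest Δλ = 157.04° (east) — does not cross 180°.
Leg 2: +13.73° → +128.48°, shortest Δλ = 114.75° (east) — does not cross 180°.
Leg 3: +128.48° → +0.28°, shortest Δλ = -128.2° (west) — does not cross 180°.
Leg 4: +0.28° → -68.04°, shortest Δλ = -68.32° (west) — does not cross 180°.
Leg 5: -68.04° → +145.54°, shortest Δλ = -146.42° (west) — crosses 180°.
Leg 6: +145.54° → +129.86°, shortest Δλ = -15.68° (west) — does not cross 180°.
Total crossings: 1.

1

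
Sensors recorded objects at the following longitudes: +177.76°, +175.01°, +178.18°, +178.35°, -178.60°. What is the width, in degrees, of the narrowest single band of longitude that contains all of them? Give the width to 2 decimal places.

6.39°

Sort the longitudes: -178.60°, +175.01°, +177.76°, +178.18°, +178.35°.
Eastward gaps between consecutive values (wrapping around): 353.61°, 2.75°, 0.42°, 0.17°, 3.05°.
Largest gap = 353.61° ⇒ minimal covering band is its complement: 360° − 353.61° = 6.39°.
Band runs from +175.01° eastward to -178.60°, crossing the antimeridian.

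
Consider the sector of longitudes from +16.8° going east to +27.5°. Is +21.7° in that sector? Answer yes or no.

Yes

Band width going east from +16.8° to +27.5°: ((27.5 − 16.8) mod 360) = 10.7°.
Offset of +21.7° east of the west edge: ((21.7 − 16.8) mod 360) = 4.9°.
4.9° ≤ 10.7° ⇒ inside.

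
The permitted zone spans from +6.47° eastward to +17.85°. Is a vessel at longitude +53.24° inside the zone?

No

Band width going east from +6.47° to +17.85°: ((17.85 − 6.47) mod 360) = 11.38°.
Offset of +53.24° east of the west edge: ((53.24 − 6.47) mod 360) = 46.77°.
46.77° > 11.38° ⇒ outside.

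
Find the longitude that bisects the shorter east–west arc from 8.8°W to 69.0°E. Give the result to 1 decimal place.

30.1°E

Signed shortest Δλ from -8.8° to +69.0° is +77.8°.
Midpoint longitude = -8.8° + (+77.8°)/2 = -8.8° + 38.9° = +30.1°.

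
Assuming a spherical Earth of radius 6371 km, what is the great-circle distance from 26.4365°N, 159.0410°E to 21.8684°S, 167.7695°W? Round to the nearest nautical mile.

3484 nmi

Δλ = -167.7695 − 159.0410 = -326.8105°; wrapped into (−180°, 180°]: 33.1895°.
Δφ = -21.8684 − 26.4365 = -48.3049°.
a = sin²(Δφ/2) + cos φ₁ · cos φ₂ · sin²(Δλ/2) = 0.235199.
c = 2·atan2(√a, √(1−a)) = 1.01267 rad → d = 6371·c ≈ 6451.69 km ≈ 3483.63 nmi.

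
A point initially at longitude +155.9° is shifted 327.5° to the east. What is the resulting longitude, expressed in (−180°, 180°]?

Start at +155.9°; shift +327.5° → +483.4°.
+483.4° lies outside (−180°, 180°]; subtract 360° → +123.4°.

+123.4°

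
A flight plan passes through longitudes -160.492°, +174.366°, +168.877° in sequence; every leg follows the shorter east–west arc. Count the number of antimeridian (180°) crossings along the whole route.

1

Leg 1: -160.492° → +174.366°, shortest Δλ = -25.142° (west) — crosses 180°.
Leg 2: +174.366° → +168.877°, shortest Δλ = -5.489° (west) — does not cross 180°.
Total crossings: 1.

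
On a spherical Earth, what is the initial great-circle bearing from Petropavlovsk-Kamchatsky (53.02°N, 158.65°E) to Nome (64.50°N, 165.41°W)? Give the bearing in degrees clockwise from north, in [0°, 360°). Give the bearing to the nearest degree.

Δλ = -165.41 − 158.65 = -324.06°; wrapped into (−180°, 180°]: 35.94°.
θ = atan2( sin Δλ · cos φ₂ , cos φ₁ · sin φ₂ − sin φ₁ · cos φ₂ · cos Δλ )
  = atan2(0.25268, 0.26450) = 43.692° → normalised to [0°, 360°): 43.692°.

44°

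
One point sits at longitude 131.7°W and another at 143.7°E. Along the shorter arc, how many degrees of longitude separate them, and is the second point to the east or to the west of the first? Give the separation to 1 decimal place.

84.6° west

Raw difference: 143.7 − -131.7 = 275.4°.
Normalise into (−180°, 180°]: 275.4° − 360° = -84.6°.
Negative ⇒ the second point lies to the west; separation 84.6°.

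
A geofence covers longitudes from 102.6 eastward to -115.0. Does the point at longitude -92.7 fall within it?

No

Band width going east from +102.6° to -115.0°: ((-115.0 − 102.6) mod 360) = 142.4°.
Offset of -92.7° east of the west edge: ((-92.7 − 102.6) mod 360) = 164.7°.
164.7° > 142.4° ⇒ outside.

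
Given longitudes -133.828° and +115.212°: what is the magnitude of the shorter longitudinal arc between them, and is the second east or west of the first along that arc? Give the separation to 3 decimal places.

110.960° west

Raw difference: 115.212 − -133.828 = 249.04°.
Normalise into (−180°, 180°]: 249.04° − 360° = -110.96°.
Negative ⇒ the second point lies to the west; separation 110.960°.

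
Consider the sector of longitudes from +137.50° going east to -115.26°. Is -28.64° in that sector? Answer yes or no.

No

Band width going east from +137.50° to -115.26°: ((-115.26 − 137.50) mod 360) = 107.24°.
Offset of -28.64° east of the west edge: ((-28.64 − 137.50) mod 360) = 193.86°.
193.86° > 107.24° ⇒ outside.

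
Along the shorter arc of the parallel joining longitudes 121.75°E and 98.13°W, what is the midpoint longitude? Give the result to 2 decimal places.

Signed shortest Δλ from +121.75° to -98.13° is +140.12°.
Midpoint longitude = +121.75° + (+140.12°)/2 = +121.75° + 70.06° = +191.81°.
Normalise into (−180°, 180°]: -168.19°.
(The naïve average (+121.75 + -98.13)/2 = 11.81° is on the wrong side of the globe.)

168.19°W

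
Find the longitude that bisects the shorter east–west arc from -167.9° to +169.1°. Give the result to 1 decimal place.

-179.4°

Signed shortest Δλ from -167.9° to +169.1° is -23.0°.
Midpoint longitude = -167.9° + (-23.0°)/2 = -167.9° − 11.5° = -179.4°.
(The naïve average (-167.9 + +169.1)/2 = 0.6° is on the wrong side of the globe.)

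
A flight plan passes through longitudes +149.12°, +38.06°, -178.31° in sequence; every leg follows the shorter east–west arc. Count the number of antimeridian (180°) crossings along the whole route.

Leg 1: +149.12° → +38.06°, shortest Δλ = -111.06° (west) — does not cross 180°.
Leg 2: +38.06° → -178.31°, shortest Δλ = 143.63° (east) — crosses 180°.
Total crossings: 1.

1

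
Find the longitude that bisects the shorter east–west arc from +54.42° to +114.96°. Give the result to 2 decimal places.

Signed shortest Δλ from +54.42° to +114.96° is +60.54°.
Midpoint longitude = +54.42° + (+60.54°)/2 = +54.42° + 30.27° = +84.69°.

+84.69°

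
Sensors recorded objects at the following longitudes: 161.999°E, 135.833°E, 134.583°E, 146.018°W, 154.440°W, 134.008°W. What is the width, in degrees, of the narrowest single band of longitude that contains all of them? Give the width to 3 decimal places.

91.409°

Sort the longitudes: -154.440°, -146.018°, -134.008°, +134.583°, +135.833°, +161.999°.
Eastward gaps between consecutive values (wrapping around): 8.422°, 12.010°, 268.591°, 1.250°, 26.166°, 43.561°.
Largest gap = 268.591° ⇒ minimal covering band is its complement: 360° − 268.591° = 91.409°.
Band runs from +134.583° eastward to -134.008°, crossing the antimeridian.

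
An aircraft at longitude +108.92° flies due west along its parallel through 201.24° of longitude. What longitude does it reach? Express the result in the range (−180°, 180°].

-92.32°

Start at +108.92°; shift −201.24° → -92.32°.
-92.32° already lies in (−180°, 180°].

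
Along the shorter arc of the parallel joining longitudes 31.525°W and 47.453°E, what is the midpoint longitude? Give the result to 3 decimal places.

7.964°E

Signed shortest Δλ from -31.525° to +47.453° is +78.978°.
Midpoint longitude = -31.525° + (+78.978°)/2 = -31.525° + 39.489° = +7.964°.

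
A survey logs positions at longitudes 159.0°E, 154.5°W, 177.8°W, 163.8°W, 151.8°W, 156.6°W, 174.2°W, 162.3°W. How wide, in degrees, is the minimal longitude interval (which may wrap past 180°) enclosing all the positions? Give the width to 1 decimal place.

49.2°

Sort the longitudes: -177.8°, -174.2°, -163.8°, -162.3°, -156.6°, -154.5°, -151.8°, +159.0°.
Eastward gaps between consecutive values (wrapping around): 3.6°, 10.4°, 1.5°, 5.7°, 2.1°, 2.7°, 310.8°, 23.2°.
Largest gap = 310.8° ⇒ minimal covering band is its complement: 360° − 310.8° = 49.2°.
Band runs from +159.0° eastward to -151.8°, crossing the antimeridian.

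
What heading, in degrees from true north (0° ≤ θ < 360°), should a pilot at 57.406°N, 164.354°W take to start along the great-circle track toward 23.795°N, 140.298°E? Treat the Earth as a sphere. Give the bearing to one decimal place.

Δλ = 140.298 − -164.354 = 304.652°; wrapped into (−180°, 180°]: -55.348°.
θ = atan2( sin Δλ · cos φ₂ , cos φ₁ · sin φ₂ − sin φ₁ · cos φ₂ · cos Δλ )
  = atan2(-0.75269, -0.22098) = -106.362° → normalised to [0°, 360°): 253.638°.

253.6°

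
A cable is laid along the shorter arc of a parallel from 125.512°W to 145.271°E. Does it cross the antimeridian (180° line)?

Yes

Naïve |145.271 − -125.512| = 270.783° > 180°, so the shorter arc goes the other way round — across 180°.
Signed shortest Δλ = ((145.271 − -125.512 + 180) mod 360) − 180 = -89.217°.
Going west by 89.217° from -125.512° passes through 180° before reaching +145.271°.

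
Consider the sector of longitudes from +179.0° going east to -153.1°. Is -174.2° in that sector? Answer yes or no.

Band width going east from +179.0° to -153.1°: ((-153.1 − 179.0) mod 360) = 27.9°.
Offset of -174.2° east of the west edge: ((-174.2 − 179.0) mod 360) = 6.8°.
6.8° ≤ 27.9° ⇒ inside.

Yes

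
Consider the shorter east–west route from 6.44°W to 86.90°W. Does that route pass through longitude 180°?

No

Signed shortest Δλ = ((-86.90 − -6.44 + 180) mod 360) − 180 = -80.46°.
Going west by 80.46° from -6.44° reaches -86.90° without touching 180°.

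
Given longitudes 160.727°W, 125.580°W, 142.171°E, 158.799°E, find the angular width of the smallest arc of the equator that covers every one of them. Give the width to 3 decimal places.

Sort the longitudes: -160.727°, -125.580°, +142.171°, +158.799°.
Eastward gaps between consecutive values (wrapping around): 35.147°, 267.751°, 16.628°, 40.474°.
Largest gap = 267.751° ⇒ minimal covering band is its complement: 360° − 267.751° = 92.249°.
Band runs from +142.171° eastward to -125.580°, crossing the antimeridian.

92.249°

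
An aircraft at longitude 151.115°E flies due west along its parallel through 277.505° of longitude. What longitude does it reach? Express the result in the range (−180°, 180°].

126.390°W

Start at +151.115°; shift −277.505° → -126.390°.
-126.390° already lies in (−180°, 180°].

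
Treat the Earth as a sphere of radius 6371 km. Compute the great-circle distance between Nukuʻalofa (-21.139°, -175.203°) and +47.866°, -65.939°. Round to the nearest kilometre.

Δλ = -65.939 − -175.203 = 109.264°.
Δφ = 47.866 − -21.139 = 69.005°.
a = sin²(Δφ/2) + cos φ₁ · cos φ₂ · sin²(Δλ/2) = 0.736938.
c = 2·atan2(√a, √(1−a)) = 2.06448 rad → d = 6371·c ≈ 13152.82 km.

13153 km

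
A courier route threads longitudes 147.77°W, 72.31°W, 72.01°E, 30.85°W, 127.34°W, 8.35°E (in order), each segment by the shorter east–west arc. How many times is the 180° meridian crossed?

0

Leg 1: -147.77° → -72.31°, shortest Δλ = 75.46° (east) — does not cross 180°.
Leg 2: -72.31° → +72.01°, shortest Δλ = 144.32° (east) — does not cross 180°.
Leg 3: +72.01° → -30.85°, shortest Δλ = -102.86° (west) — does not cross 180°.
Leg 4: -30.85° → -127.34°, shortest Δλ = -96.49° (west) — does not cross 180°.
Leg 5: -127.34° → +8.35°, shortest Δλ = 135.69° (east) — does not cross 180°.
Total crossings: 0.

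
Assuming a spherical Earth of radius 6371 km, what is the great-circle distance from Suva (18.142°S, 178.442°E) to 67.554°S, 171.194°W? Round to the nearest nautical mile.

2993 nmi

Δλ = -171.194 − 178.442 = -349.636°; wrapped into (−180°, 180°]: 10.364°.
Δφ = -67.554 − -18.142 = -49.412°.
a = sin²(Δφ/2) + cos φ₁ · cos φ₂ · sin²(Δλ/2) = 0.177652.
c = 2·atan2(√a, √(1−a)) = 0.87017 rad → d = 6371·c ≈ 5543.86 km ≈ 2993.45 nmi.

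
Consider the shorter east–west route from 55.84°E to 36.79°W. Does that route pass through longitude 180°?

Signed shortest Δλ = ((-36.79 − 55.84 + 180) mod 360) − 180 = -92.63°.
Going west by 92.63° from +55.84° reaches -36.79° without touching 180°.

No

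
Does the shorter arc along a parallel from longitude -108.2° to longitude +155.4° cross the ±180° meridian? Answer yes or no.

Naïve |155.4 − -108.2| = 263.6° > 180°, so the shorter arc goes the other way round — across 180°.
Signed shortest Δλ = ((155.4 − -108.2 + 180) mod 360) − 180 = -96.4°.
Going west by 96.4° from -108.2° passes through 180° before reaching +155.4°.

Yes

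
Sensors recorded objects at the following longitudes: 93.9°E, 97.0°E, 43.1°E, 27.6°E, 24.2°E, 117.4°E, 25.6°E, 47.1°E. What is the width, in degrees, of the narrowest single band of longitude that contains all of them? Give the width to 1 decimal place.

Sort the longitudes: +24.2°, +25.6°, +27.6°, +43.1°, +47.1°, +93.9°, +97.0°, +117.4°.
Eastward gaps between consecutive values (wrapping around): 1.4°, 2.0°, 15.5°, 4.0°, 46.8°, 3.1°, 20.4°, 266.8°.
Largest gap = 266.8° ⇒ minimal covering band is its complement: 360° − 266.8° = 93.2°.
Band runs from +24.2° eastward to +117.4°.

93.2°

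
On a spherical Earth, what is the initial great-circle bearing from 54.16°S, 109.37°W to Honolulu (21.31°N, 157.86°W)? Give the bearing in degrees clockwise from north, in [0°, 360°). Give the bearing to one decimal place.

315.6°

Δλ = -157.86 − -109.37 = -48.49°.
θ = atan2( sin Δλ · cos φ₂ , cos φ₁ · sin φ₂ − sin φ₁ · cos φ₂ · cos Δλ )
  = atan2(-0.69764, 0.71332) = -44.363° → normalised to [0°, 360°): 315.637°.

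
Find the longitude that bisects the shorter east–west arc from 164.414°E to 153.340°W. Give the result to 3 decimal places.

174.463°W

Signed shortest Δλ from +164.414° to -153.340° is +42.246°.
Midpoint longitude = +164.414° + (+42.246°)/2 = +164.414° + 21.123° = +185.537°.
Normalise into (−180°, 180°]: -174.463°.
(The naïve average (+164.414 + -153.340)/2 = 5.537° is on the wrong side of the globe.)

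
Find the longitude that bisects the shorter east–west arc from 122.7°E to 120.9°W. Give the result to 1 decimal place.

179.1°W

Signed shortest Δλ from +122.7° to -120.9° is +116.4°.
Midpoint longitude = +122.7° + (+116.4°)/2 = +122.7° + 58.2° = +180.9°.
Normalise into (−180°, 180°]: -179.1°.
(The naïve average (+122.7 + -120.9)/2 = 0.9° is on the wrong side of the globe.)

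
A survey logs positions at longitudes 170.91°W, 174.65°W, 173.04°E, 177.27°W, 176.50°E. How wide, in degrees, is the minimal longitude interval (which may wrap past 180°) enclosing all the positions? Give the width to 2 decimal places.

Sort the longitudes: -177.27°, -174.65°, -170.91°, +173.04°, +176.50°.
Eastward gaps between consecutive values (wrapping around): 2.62°, 3.74°, 343.95°, 3.46°, 6.23°.
Largest gap = 343.95° ⇒ minimal covering band is its complement: 360° − 343.95° = 16.05°.
Band runs from +173.04° eastward to -170.91°, crossing the antimeridian.

16.05°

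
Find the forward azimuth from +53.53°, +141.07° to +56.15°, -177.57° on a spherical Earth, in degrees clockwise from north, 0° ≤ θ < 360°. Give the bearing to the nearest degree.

67°

Δλ = -177.57 − 141.07 = -318.64°; wrapped into (−180°, 180°]: 41.36°.
θ = atan2( sin Δλ · cos φ₂ , cos φ₁ · sin φ₂ − sin φ₁ · cos φ₂ · cos Δλ )
  = atan2(0.36807, 0.15744) = 66.842° → normalised to [0°, 360°): 66.842°.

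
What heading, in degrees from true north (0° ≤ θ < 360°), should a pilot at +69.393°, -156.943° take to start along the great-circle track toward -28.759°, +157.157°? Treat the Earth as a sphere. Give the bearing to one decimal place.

220.4°

Δλ = 157.157 − -156.943 = 314.100°; wrapped into (−180°, 180°]: -45.900°.
θ = atan2( sin Δλ · cos φ₂ , cos φ₁ · sin φ₂ − sin φ₁ · cos φ₂ · cos Δλ )
  = atan2(-0.62955, -0.74037) = -139.625° → normalised to [0°, 360°): 220.375°.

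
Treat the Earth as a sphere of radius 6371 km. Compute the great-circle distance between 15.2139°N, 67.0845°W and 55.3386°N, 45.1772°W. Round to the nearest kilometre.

Δλ = -45.1772 − -67.0845 = 21.9073°.
Δφ = 55.3386 − 15.2139 = 40.1247°.
a = sin²(Δφ/2) + cos φ₁ · cos φ₂ · sin²(Δλ/2) = 0.137493.
c = 2·atan2(√a, √(1−a)) = 0.75974 rad → d = 6371·c ≈ 4840.31 km.

4840 km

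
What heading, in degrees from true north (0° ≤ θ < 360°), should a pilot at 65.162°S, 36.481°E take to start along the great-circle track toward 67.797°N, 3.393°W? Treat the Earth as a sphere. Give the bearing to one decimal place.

Δλ = -3.393 − 36.481 = -39.874°.
θ = atan2( sin Δλ · cos φ₂ , cos φ₁ · sin φ₂ − sin φ₁ · cos φ₂ · cos Δλ )
  = atan2(-0.24227, 0.65209) = -20.381° → normalised to [0°, 360°): 339.619°.

339.6°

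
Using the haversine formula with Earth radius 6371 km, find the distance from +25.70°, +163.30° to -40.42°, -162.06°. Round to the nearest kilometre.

8178 km

Δλ = -162.06 − 163.30 = -325.36°; wrapped into (−180°, 180°]: 34.64°.
Δφ = -40.42 − 25.70 = -66.12°.
a = sin²(Δφ/2) + cos φ₁ · cos φ₂ · sin²(Δλ/2) = 0.358389.
c = 2·atan2(√a, √(1−a)) = 1.28364 rad → d = 6371·c ≈ 8178.10 km.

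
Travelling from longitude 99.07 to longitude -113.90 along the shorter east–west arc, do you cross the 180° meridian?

Yes

Naïve |-113.90 − 99.07| = 212.97° > 180°, so the shorter arc goes the other way round — across 180°.
Signed shortest Δλ = ((-113.90 − 99.07 + 180) mod 360) − 180 = 147.03°.
Going east by 147.03° from +99.07° passes through 180° before reaching -113.90°.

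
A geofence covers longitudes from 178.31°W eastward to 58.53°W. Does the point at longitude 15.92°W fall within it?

Band width going east from -178.31° to -58.53°: ((-58.53 − -178.31) mod 360) = 119.78°.
Offset of -15.92° east of the west edge: ((-15.92 − -178.31) mod 360) = 162.39°.
162.39° > 119.78° ⇒ outside.

No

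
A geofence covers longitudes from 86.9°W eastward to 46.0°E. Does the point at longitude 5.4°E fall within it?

Yes

Band width going east from -86.9° to +46.0°: ((46.0 − -86.9) mod 360) = 132.9°.
Offset of +5.4° east of the west edge: ((5.4 − -86.9) mod 360) = 92.3°.
92.3° ≤ 132.9° ⇒ inside.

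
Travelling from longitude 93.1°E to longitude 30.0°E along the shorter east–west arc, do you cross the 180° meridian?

No

Signed shortest Δλ = ((30.0 − 93.1 + 180) mod 360) − 180 = -63.1°.
Going west by 63.1° from +93.1° reaches +30.0° without touching 180°.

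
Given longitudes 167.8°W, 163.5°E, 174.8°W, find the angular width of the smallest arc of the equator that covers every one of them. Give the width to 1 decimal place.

28.7°

Sort the longitudes: -174.8°, -167.8°, +163.5°.
Eastward gaps between consecutive values (wrapping around): 7.0°, 331.3°, 21.7°.
Largest gap = 331.3° ⇒ minimal covering band is its complement: 360° − 331.3° = 28.7°.
Band runs from +163.5° eastward to -167.8°, crossing the antimeridian.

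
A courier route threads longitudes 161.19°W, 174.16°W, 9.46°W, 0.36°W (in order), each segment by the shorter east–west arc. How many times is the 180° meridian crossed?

Leg 1: -161.19° → -174.16°, shortest Δλ = -12.97° (west) — does not cross 180°.
Leg 2: -174.16° → -9.46°, shortest Δλ = 164.7° (east) — does not cross 180°.
Leg 3: -9.46° → -0.36°, shortest Δλ = 9.1° (east) — does not cross 180°.
Total crossings: 0.

0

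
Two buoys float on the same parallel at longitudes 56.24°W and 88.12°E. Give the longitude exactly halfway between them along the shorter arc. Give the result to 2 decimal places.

15.94°E

Signed shortest Δλ from -56.24° to +88.12° is +144.36°.
Midpoint longitude = -56.24° + (+144.36°)/2 = -56.24° + 72.18° = +15.94°.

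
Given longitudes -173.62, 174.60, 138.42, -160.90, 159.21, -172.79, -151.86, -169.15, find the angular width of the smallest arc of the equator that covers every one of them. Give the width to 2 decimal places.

Sort the longitudes: -173.62°, -172.79°, -169.15°, -160.90°, -151.86°, +138.42°, +159.21°, +174.60°.
Eastward gaps between consecutive values (wrapping around): 0.83°, 3.64°, 8.25°, 9.04°, 290.28°, 20.79°, 15.39°, 11.78°.
Largest gap = 290.28° ⇒ minimal covering band is its complement: 360° − 290.28° = 69.72°.
Band runs from +138.42° eastward to -151.86°, crossing the antimeridian.

69.72°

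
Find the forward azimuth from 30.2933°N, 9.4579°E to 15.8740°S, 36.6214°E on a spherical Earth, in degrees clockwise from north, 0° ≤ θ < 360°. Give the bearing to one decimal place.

Δλ = 36.6214 − 9.4579 = 27.1635°.
θ = atan2( sin Δλ · cos φ₂ , cos φ₁ · sin φ₂ − sin φ₁ · cos φ₂ · cos Δλ )
  = atan2(0.43912, -0.66785) = 146.675° → normalised to [0°, 360°): 146.675°.

146.7°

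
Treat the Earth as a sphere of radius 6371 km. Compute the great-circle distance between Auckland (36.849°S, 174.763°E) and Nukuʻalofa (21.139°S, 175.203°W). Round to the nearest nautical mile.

Δλ = -175.203 − 174.763 = -349.966°; wrapped into (−180°, 180°]: 10.034°.
Δφ = -21.139 − -36.849 = 15.710°.
a = sin²(Δφ/2) + cos φ₁ · cos φ₂ · sin²(Δλ/2) = 0.024386.
c = 2·atan2(√a, √(1−a)) = 0.31360 rad → d = 6371·c ≈ 1997.96 km ≈ 1078.81 nmi.

1079 nmi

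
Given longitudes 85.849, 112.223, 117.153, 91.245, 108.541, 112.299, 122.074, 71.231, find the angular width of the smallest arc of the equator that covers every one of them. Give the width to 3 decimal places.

Sort the longitudes: +71.231°, +85.849°, +91.245°, +108.541°, +112.223°, +112.299°, +117.153°, +122.074°.
Eastward gaps between consecutive values (wrapping around): 14.618°, 5.396°, 17.296°, 3.682°, 0.076°, 4.854°, 4.921°, 309.157°.
Largest gap = 309.157° ⇒ minimal covering band is its complement: 360° − 309.157° = 50.843°.
Band runs from +71.231° eastward to +122.074°.

50.843°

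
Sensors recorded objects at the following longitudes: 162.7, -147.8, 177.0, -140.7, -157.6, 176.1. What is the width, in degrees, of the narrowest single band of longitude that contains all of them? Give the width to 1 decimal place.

Sort the longitudes: -157.6°, -147.8°, -140.7°, +162.7°, +176.1°, +177.0°.
Eastward gaps between consecutive values (wrapping around): 9.8°, 7.1°, 303.4°, 13.4°, 0.9°, 25.4°.
Largest gap = 303.4° ⇒ minimal covering band is its complement: 360° − 303.4° = 56.6°.
Band runs from +162.7° eastward to -140.7°, crossing the antimeridian.

56.6°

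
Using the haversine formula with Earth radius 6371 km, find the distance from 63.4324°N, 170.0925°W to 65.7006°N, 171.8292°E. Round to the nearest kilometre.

896 km

Δλ = 171.8292 − -170.0925 = 341.9217°; wrapped into (−180°, 180°]: -18.0783°.
Δφ = 65.7006 − 63.4324 = 2.2682°.
a = sin²(Δφ/2) + cos φ₁ · cos φ₂ · sin²(Δλ/2) = 0.004935.
c = 2·atan2(√a, √(1−a)) = 0.14061 rad → d = 6371·c ≈ 895.82 km.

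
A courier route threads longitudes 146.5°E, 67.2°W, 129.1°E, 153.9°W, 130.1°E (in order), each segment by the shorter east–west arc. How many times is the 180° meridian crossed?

Leg 1: +146.5° → -67.2°, shortest Δλ = 146.3° (east) — crosses 180°.
Leg 2: -67.2° → +129.1°, shortest Δλ = -163.7° (west) — crosses 180°.
Leg 3: +129.1° → -153.9°, shortest Δλ = 77.0° (east) — crosses 180°.
Leg 4: -153.9° → +130.1°, shortest Δλ = -76.0° (west) — crosses 180°.
Total crossings: 4.

4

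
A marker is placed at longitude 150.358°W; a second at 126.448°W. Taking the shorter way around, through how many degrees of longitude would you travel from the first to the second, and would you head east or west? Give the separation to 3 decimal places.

Raw difference: -126.448 − -150.358 = 23.91°.
Normalise into (−180°, 180°]: 23.91° stays 23.91°.
Positive ⇒ the second point lies to the east; separation 23.910°.

23.910° east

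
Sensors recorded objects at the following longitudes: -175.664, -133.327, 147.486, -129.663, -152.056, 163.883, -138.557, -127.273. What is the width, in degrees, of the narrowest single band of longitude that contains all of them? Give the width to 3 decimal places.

Sort the longitudes: -175.664°, -152.056°, -138.557°, -133.327°, -129.663°, -127.273°, +147.486°, +163.883°.
Eastward gaps between consecutive values (wrapping around): 23.608°, 13.499°, 5.230°, 3.664°, 2.390°, 274.759°, 16.397°, 20.453°.
Largest gap = 274.759° ⇒ minimal covering band is its complement: 360° − 274.759° = 85.241°.
Band runs from +147.486° eastward to -127.273°, crossing the antimeridian.

85.241°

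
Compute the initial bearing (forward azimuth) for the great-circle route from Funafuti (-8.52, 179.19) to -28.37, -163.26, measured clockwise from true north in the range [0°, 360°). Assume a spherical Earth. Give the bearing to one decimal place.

Δλ = -163.26 − 179.19 = -342.45°; wrapped into (−180°, 180°]: 17.55°.
θ = atan2( sin Δλ · cos φ₂ , cos φ₁ · sin φ₂ − sin φ₁ · cos φ₂ · cos Δλ )
  = atan2(0.26532, -0.34563) = 142.488° → normalised to [0°, 360°): 142.488°.

142.5°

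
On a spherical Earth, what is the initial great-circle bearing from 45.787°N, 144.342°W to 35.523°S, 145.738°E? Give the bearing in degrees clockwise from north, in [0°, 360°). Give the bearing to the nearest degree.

Δλ = 145.738 − -144.342 = 290.080°; wrapped into (−180°, 180°]: -69.920°.
θ = atan2( sin Δλ · cos φ₂ , cos φ₁ · sin φ₂ − sin φ₁ · cos φ₂ · cos Δλ )
  = atan2(-0.76441, -0.60545) = -128.381° → normalised to [0°, 360°): 231.619°.

232°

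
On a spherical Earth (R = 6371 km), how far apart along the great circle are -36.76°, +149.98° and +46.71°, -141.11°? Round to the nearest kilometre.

11538 km

Δλ = -141.11 − 149.98 = -291.09°; wrapped into (−180°, 180°]: 68.91°.
Δφ = 46.71 − -36.76 = 83.47°.
a = sin²(Δφ/2) + cos φ₁ · cos φ₂ · sin²(Δλ/2) = 0.618973.
c = 2·atan2(√a, √(1−a)) = 1.81105 rad → d = 6371·c ≈ 11538.18 km.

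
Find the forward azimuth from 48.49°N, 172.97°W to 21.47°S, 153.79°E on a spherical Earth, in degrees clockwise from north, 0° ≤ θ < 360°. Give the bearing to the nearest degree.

Δλ = 153.79 − -172.97 = 326.76°; wrapped into (−180°, 180°]: -33.24°.
θ = atan2( sin Δλ · cos φ₂ , cos φ₁ · sin φ₂ − sin φ₁ · cos φ₂ · cos Δλ )
  = atan2(-0.51011, -0.82543) = -148.284° → normalised to [0°, 360°): 211.716°.

212°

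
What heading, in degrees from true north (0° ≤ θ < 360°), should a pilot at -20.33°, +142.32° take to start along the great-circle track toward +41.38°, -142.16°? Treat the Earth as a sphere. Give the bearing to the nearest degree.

47°

Δλ = -142.16 − 142.32 = -284.48°; wrapped into (−180°, 180°]: 75.52°.
θ = atan2( sin Δλ · cos φ₂ , cos φ₁ · sin φ₂ − sin φ₁ · cos φ₂ · cos Δλ )
  = atan2(0.72651, 0.68505) = 46.682° → normalised to [0°, 360°): 46.682°.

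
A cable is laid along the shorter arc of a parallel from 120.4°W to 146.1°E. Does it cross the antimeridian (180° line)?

Naïve |146.1 − -120.4| = 266.5° > 180°, so the shorter arc goes the other way round — across 180°.
Signed shortest Δλ = ((146.1 − -120.4 + 180) mod 360) − 180 = -93.5°.
Going west by 93.5° from -120.4° passes through 180° before reaching +146.1°.

Yes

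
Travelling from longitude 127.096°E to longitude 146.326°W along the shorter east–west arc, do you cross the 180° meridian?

Naïve |-146.326 − 127.096| = 273.422° > 180°, so the shorter arc goes the other way round — across 180°.
Signed shortest Δλ = ((-146.326 − 127.096 + 180) mod 360) − 180 = 86.578°.
Going east by 86.578° from +127.096° passes through 180° before reaching -146.326°.

Yes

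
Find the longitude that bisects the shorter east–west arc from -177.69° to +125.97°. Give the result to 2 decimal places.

+154.14°

Signed shortest Δλ from -177.69° to +125.97° is -56.34°.
Midpoint longitude = -177.69° + (-56.34°)/2 = -177.69° − 28.17° = -205.86°.
Normalise into (−180°, 180°]: +154.14°.
(The naïve average (-177.69 + +125.97)/2 = -25.86° is on the wrong side of the globe.)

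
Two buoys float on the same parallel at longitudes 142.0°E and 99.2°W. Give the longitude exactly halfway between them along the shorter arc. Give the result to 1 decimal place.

Signed shortest Δλ from +142.0° to -99.2° is +118.8°.
Midpoint longitude = +142.0° + (+118.8°)/2 = +142.0° + 59.4° = +201.4°.
Normalise into (−180°, 180°]: -158.6°.
(The naïve average (+142.0 + -99.2)/2 = 21.4° is on the wrong side of the globe.)

158.6°W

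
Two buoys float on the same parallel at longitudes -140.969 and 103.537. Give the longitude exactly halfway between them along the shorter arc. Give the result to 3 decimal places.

Signed shortest Δλ from -140.969° to +103.537° is -115.494°.
Midpoint longitude = -140.969° + (-115.494°)/2 = -140.969° − 57.747° = -198.716°.
Normalise into (−180°, 180°]: +161.284°.
(The naïve average (-140.969 + +103.537)/2 = -18.716° is on the wrong side of the globe.)

+161.284°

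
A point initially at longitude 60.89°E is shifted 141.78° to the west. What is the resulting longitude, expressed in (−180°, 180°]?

80.89°W

Start at +60.89°; shift −141.78° → -80.89°.
-80.89° already lies in (−180°, 180°].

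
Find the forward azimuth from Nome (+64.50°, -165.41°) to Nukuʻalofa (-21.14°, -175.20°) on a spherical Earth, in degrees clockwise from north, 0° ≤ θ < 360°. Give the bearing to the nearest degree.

Δλ = -175.20 − -165.41 = -9.79°.
θ = atan2( sin Δλ · cos φ₂ , cos φ₁ · sin φ₂ − sin φ₁ · cos φ₂ · cos Δλ )
  = atan2(-0.15859, -0.98485) = -170.852° → normalised to [0°, 360°): 189.148°.

189°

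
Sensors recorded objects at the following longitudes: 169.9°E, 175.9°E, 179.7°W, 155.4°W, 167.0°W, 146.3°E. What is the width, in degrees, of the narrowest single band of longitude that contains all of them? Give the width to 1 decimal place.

58.3°

Sort the longitudes: -179.7°, -167.0°, -155.4°, +146.3°, +169.9°, +175.9°.
Eastward gaps between consecutive values (wrapping around): 12.7°, 11.6°, 301.7°, 23.6°, 6.0°, 4.4°.
Largest gap = 301.7° ⇒ minimal covering band is its complement: 360° − 301.7° = 58.3°.
Band runs from +146.3° eastward to -155.4°, crossing the antimeridian.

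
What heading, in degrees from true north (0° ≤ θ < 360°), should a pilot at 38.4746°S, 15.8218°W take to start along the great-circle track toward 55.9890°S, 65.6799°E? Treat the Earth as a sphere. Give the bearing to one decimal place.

Δλ = 65.6799 − -15.8218 = 81.5017°.
θ = atan2( sin Δλ · cos φ₂ , cos φ₁ · sin φ₂ − sin φ₁ · cos φ₂ · cos Δλ )
  = atan2(0.55321, -0.59753) = 137.205° → normalised to [0°, 360°): 137.205°.

137.2°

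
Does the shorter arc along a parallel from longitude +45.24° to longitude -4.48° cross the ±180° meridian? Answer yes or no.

Signed shortest Δλ = ((-4.48 − 45.24 + 180) mod 360) − 180 = -49.72°.
Going west by 49.72° from +45.24° reaches -4.48° without touching 180°.

No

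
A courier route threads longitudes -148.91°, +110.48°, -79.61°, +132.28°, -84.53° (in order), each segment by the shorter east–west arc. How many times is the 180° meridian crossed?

Leg 1: -148.91° → +110.48°, shortest Δλ = -100.61° (west) — crosses 180°.
Leg 2: +110.48° → -79.61°, shortest Δλ = 169.91° (east) — crosses 180°.
Leg 3: -79.61° → +132.28°, shortest Δλ = -148.11° (west) — crosses 180°.
Leg 4: +132.28° → -84.53°, shortest Δλ = 143.19° (east) — crosses 180°.
Total crossings: 4.

4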